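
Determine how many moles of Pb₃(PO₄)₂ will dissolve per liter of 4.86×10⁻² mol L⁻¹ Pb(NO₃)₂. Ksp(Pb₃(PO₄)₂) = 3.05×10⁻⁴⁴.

8.15×10⁻²¹ M

Pb₃(PO₄)₂(s) ⇌ 3 Pb²⁺(aq) + 2 PO₄³⁻(aq)
Let s be the solubility of Pb₃(PO₄)₂ here. The common ion gives [Pb²⁺] ≈ 4.86×10⁻² mol L⁻¹, and [PO₄³⁻] = 2s.
Ksp = [Pb²⁺]^3[PO₄³⁻]^2 = (4.86×10⁻²)^3(2s)^2
(2s)^2 = 3.05×10⁻⁴⁴ / (4.86×10⁻²)^3 = 2.66×10⁻⁴⁰
s = 8.15×10⁻²¹ mol L⁻¹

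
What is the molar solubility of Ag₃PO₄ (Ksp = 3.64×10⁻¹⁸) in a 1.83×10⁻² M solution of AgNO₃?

Ag₃PO₄(s) ⇌ 3 Ag⁺(aq) + PO₄³⁻(aq)
Ag⁺ is already present at 1.83×10⁻² M. If s mol/L of Ag₃PO₄ dissolves, [PO₄³⁻] = s while [Ag⁺] ≈ 1.83×10⁻² M.
Ksp = [Ag⁺]^3[PO₄³⁻] = (1.83×10⁻²)^3s
s = 3.64×10⁻¹⁸ / (1.83×10⁻²)^3 = 5.94×10⁻¹³
s = 5.94×10⁻¹³ M

5.94×10⁻¹³ M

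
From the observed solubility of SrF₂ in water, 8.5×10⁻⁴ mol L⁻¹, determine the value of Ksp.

SrF₂(s) ⇌ Sr²⁺(aq) + 2 F⁻(aq)
Let s be the molar solubility. Then [Sr²⁺] = s and [F⁻] = 2s.
Ksp = [Sr²⁺][F⁻]^2 = s · (2s)^2 = 4s^3
Ksp = 4 × (8.5×10⁻⁴)^3 = 2.5×10⁻⁹

Ksp = 2.5×10⁻⁹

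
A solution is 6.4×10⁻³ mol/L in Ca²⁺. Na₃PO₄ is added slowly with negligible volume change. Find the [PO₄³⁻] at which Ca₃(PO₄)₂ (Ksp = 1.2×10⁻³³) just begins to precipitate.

Each salt precipitates once Q = Ksp for that salt.
Ca₃(PO₄)₂(s) ⇌ 3 Ca²⁺(aq) + 2 PO₄³⁻(aq)
Ksp = [Ca²⁺]^3[PO₄³⁻]^2 = [PO₄³⁻]^2(6.4×10⁻³)^3
[PO₄³⁻]^2 = 1.2×10⁻³³ / (6.4×10⁻³)^3 = 4.6×10⁻²⁷
[PO₄³⁻] = 6.8×10⁻¹⁴ mol/L

6.8×10⁻¹⁴ M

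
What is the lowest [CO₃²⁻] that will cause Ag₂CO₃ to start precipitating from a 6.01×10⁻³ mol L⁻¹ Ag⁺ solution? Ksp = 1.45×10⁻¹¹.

4.01×10⁻⁷ M

A salt starts to precipitate once the ion product Q reaches its Ksp.
Ag₂CO₃(s) ⇌ 2 Ag⁺(aq) + CO₃²⁻(aq)
Ksp = [Ag⁺]^2[CO₃²⁻] = [CO₃²⁻](6.01×10⁻³)^2
[CO₃²⁻] = 1.45×10⁻¹¹ / (6.01×10⁻³)^2 = 4.01×10⁻⁷
[CO₃²⁻] = 4.01×10⁻⁷ mol L⁻¹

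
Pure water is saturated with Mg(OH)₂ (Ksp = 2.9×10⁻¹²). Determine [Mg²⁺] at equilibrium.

9.0×10⁻⁵ M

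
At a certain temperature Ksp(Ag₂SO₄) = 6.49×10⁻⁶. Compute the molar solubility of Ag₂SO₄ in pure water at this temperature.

Ag₂SO₄(s) ⇌ 2 Ag⁺(aq) + SO₄²⁻(aq)
For each mole of Ag₂SO₄ that dissolves per liter, [Ag⁺] = 2s and [SO₄²⁻] = s; let s denote this solubility.
Ksp = [Ag⁺]^2[SO₄²⁻] = (2s)^2 · s = 4s^3
4s^3 = 6.49×10⁻⁶  ⇒  s^3 = 1.62×10⁻⁶
s = (1.62×10⁻⁶)^(1/3) = 1.18×10⁻² mol/L

1.18×10⁻² M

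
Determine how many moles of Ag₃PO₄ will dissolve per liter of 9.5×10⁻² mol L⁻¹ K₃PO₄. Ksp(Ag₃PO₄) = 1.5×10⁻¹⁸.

Ag₃PO₄(s) ⇌ 3 Ag⁺(aq) + PO₄³⁻(aq)
PO₄³⁻ is already present at 9.5×10⁻² mol L⁻¹. If s mol/L of Ag₃PO₄ dissolves, [Ag⁺] = 3s while [PO₄³⁻] ≈ 9.5×10⁻² mol L⁻¹.
Ksp = [Ag⁺]^3[PO₄³⁻] = (3s)^3(9.5×10⁻²)
(3s)^3 = 1.5×10⁻¹⁸ / (9.5×10⁻²) = 1.6×10⁻¹⁷
s = 8.4×10⁻⁷ mol L⁻¹

8.4×10⁻⁷ M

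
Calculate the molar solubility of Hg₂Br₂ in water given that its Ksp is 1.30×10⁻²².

Hg₂Br₂(s) ⇌ Hg₂²⁺(aq) + 2 Br⁻(aq)
For each mole of Hg₂Br₂ that dissolves per liter, [Hg₂²⁺] = s and [Br⁻] = 2s; let s denote this solubility.
Ksp = [Hg₂²⁺][Br⁻]^2 = s · (2s)^2 = 4s^3
4s^3 = 1.30×10⁻²²  ⇒  s^3 = 3.25×10⁻²³
s = 3.19×10⁻⁸ mol/L

3.19×10⁻⁸ M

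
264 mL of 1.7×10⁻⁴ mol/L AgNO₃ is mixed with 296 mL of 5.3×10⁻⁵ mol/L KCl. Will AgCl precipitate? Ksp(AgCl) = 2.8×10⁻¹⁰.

Yes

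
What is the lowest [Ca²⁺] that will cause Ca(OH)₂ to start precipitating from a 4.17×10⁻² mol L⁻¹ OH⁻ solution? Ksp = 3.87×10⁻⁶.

2.23×10⁻³ M

Each salt precipitates once Q = Ksp for that salt.
Ca(OH)₂(s) ⇌ Ca²⁺(aq) + 2 OH⁻(aq)
Ksp = [Ca²⁺][OH⁻]^2 = [Ca²⁺](4.17×10⁻²)^2
[Ca²⁺] = 3.87×10⁻⁶ / (4.17×10⁻²)^2 = 2.23×10⁻³
[Ca²⁺] = 2.23×10⁻³ mol L⁻¹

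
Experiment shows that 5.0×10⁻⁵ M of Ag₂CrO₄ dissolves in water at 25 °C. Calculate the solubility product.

Ksp = 5.0×10⁻¹³

Ag₂CrO₄(s) ⇌ 2 Ag⁺(aq) + CrO₄²⁻(aq)
Call the molar solubility s, so that [Ag⁺] = 2s and [CrO₄²⁻] = s.
Ksp = [Ag⁺]^2[CrO₄²⁻] = (2s)^2 · s = 4s^3
Ksp = 4 × (5.0×10⁻⁵)^3 = 5.0×10⁻¹³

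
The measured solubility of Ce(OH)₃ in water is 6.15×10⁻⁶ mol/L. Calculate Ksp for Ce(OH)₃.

Ksp = 3.86×10⁻²⁰

Ce(OH)₃(s) ⇌ Ce³⁺(aq) + 3 OH⁻(aq)
Let s be the molar solubility. Then [Ce³⁺] = s and [OH⁻] = 3s.
Ksp = [Ce³⁺][OH⁻]^3 = s · (3s)^3 = 27s^4
Ksp = 27 × (6.15×10⁻⁶)^4 = 3.86×10⁻²⁰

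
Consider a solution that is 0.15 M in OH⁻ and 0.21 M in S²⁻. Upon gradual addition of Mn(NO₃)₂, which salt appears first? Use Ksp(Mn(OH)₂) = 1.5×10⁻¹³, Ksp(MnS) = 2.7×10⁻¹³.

MnS

Precipitation begins when Q = Ksp.
For Mn(OH)₂: [Mn²⁺] = (Ksp/[OH⁻]^2) = 6.7×10⁻¹² M
For MnS: [Mn²⁺] = (Ksp/[S²⁻]) = 1.3×10⁻¹² M
MnS requires the lower [Mn²⁺], so it precipitates first.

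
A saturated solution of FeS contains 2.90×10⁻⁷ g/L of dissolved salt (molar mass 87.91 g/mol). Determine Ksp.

Ksp = 1.09×10⁻¹⁷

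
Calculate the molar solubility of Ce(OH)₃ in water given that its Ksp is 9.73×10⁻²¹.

Ce(OH)₃(s) ⇌ Ce³⁺(aq) + 3 OH⁻(aq)
Let s be the molar solubility. Then [Ce³⁺] = s and [OH⁻] = 3s.
Ksp = [Ce³⁺][OH⁻]^3 = s · (3s)^3 = 27s^4
27s^4 = 9.73×10⁻²¹  ⇒  s^4 = 3.60×10⁻²²
s = (3.60×10⁻²²)^(1/4) = 4.36×10⁻⁶ mol/L

4.36×10⁻⁶ M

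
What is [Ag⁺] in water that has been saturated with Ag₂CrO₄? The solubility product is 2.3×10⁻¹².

1.7×10⁻⁴ M

Ag₂CrO₄(s) ⇌ 2 Ag⁺(aq) + CrO₄²⁻(aq)
Call the molar solubility s, so that [Ag⁺] = 2s and [CrO₄²⁻] = s.
Ksp = [Ag⁺]^2[CrO₄²⁻] = (2s)^2 · s = 4s^3 = 2.3×10⁻¹²
s = 8.3×10⁻⁵ mol/L
[Ag⁺] = 2s = 1.7×10⁻⁴ mol/L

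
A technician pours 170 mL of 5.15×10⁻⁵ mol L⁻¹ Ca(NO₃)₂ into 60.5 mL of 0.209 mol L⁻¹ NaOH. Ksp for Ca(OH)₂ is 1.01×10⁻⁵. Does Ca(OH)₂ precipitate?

No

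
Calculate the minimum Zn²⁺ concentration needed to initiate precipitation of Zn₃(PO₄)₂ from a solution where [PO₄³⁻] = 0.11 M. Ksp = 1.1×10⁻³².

Each salt precipitates once Q = Ksp for that salt.
Zn₃(PO₄)₂(s) ⇌ 3 Zn²⁺(aq) + 2 PO₄³⁻(aq)
Ksp = [Zn²⁺]^3[PO₄³⁻]^2 = [Zn²⁺]^3(0.11)^2
[Zn²⁺]^3 = 1.1×10⁻³² / (0.11)^2 = 9.1×10⁻³¹
[Zn²⁺] = 9.7×10⁻¹¹ M

9.7×10⁻¹¹ M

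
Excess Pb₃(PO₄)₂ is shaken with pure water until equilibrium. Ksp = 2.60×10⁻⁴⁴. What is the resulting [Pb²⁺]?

Pb₃(PO₄)₂(s) ⇌ 3 Pb²⁺(aq) + 2 PO₄³⁻(aq)
With molar solubility s: [Pb²⁺] = 3s, [PO₄³⁻] = 2s.
Ksp = [Pb²⁺]^3[PO₄³⁻]^2 = (3s)^3 · (2s)^2 = 108s^5 = 2.60×10⁻⁴⁴
s = 7.52×10⁻¹⁰ mol L⁻¹
[Pb²⁺] = 3s = 2.26×10⁻⁹ mol L⁻¹

2.26×10⁻⁹ M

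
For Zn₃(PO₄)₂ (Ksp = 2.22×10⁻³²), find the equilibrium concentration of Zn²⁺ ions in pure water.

5.49×10⁻⁷ M

Zn₃(PO₄)₂(s) ⇌ 3 Zn²⁺(aq) + 2 PO₄³⁻(aq)
Let s be the molar solubility. Then [Zn²⁺] = 3s and [PO₄³⁻] = 2s.
Ksp = [Zn²⁺]^3[PO₄³⁻]^2 = (3s)^3 · (2s)^2 = 108s^5 = 2.22×10⁻³²
s = 1.83×10⁻⁷ M
[Zn²⁺] = 3s = 5.49×10⁻⁷ M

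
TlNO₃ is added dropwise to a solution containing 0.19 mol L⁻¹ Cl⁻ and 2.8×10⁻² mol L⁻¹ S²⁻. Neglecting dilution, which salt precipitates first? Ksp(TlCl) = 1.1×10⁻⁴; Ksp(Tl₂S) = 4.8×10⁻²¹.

Tl₂S

The threshold for precipitation is Q = Ksp.
For TlCl: [Tl⁺] = (Ksp/[Cl⁻]) = 5.8×10⁻⁴ mol L⁻¹
For Tl₂S: [Tl⁺] = (Ksp/[S²⁻])^(1/2) = 4.1×10⁻¹⁰ mol L⁻¹
The smaller threshold [Tl⁺] is reached first, so Tl₂S precipitates first.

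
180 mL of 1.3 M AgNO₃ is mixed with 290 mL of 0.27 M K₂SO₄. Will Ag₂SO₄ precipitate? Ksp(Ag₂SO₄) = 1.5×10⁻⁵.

After mixing, V = 180 mL + 290 mL = 470 mL.
[Ag⁺] = (1.3)(180)/470 = 0.50 M
[SO₄²⁻] = (0.27)(290)/470 = 0.17 M
Q = [Ag⁺]^2[SO₄²⁻] = 4.1×10⁻²
Since Q (4.1×10⁻²) exceeds Ksp (1.5×10⁻⁵), Ag₂SO₄ will precipitate.

Yes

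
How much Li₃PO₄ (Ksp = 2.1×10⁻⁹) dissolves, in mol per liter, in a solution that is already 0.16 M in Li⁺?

5.1×10⁻⁷ M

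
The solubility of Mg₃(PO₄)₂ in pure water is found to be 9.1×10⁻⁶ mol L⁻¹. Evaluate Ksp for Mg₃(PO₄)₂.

Ksp = 6.7×10⁻²⁴

Mg₃(PO₄)₂(s) ⇌ 3 Mg²⁺(aq) + 2 PO₄³⁻(aq)
If s mol/L of Mg₃(PO₄)₂ dissolves, [Mg²⁺] = 3s and [PO₄³⁻] = 2s.
Ksp = [Mg²⁺]^3[PO₄³⁻]^2 = (3s)^3 · (2s)^2 = 108s^5
Ksp = 108 × (9.1×10⁻⁶)^5 = 6.7×10⁻²⁴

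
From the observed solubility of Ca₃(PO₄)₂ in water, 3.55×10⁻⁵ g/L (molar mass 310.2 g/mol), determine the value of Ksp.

s = (3.55×10⁻⁵ g L⁻¹)/(310.2 g mol⁻¹) = 1.1444×10⁻⁷ M
Ca₃(PO₄)₂(s) ⇌ 3 Ca²⁺(aq) + 2 PO₄³⁻(aq)
Let s be the molar solubility. Then [Ca²⁺] = 3s and [PO₄³⁻] = 2s.
Ksp = [Ca²⁺]^3[PO₄³⁻]^2 = (3s)^3 · (2s)^2 = 108s^5
Ksp = 108 × (1.1444×10⁻⁷)^5 = 2.12×10⁻³³

Ksp = 2.12×10⁻³³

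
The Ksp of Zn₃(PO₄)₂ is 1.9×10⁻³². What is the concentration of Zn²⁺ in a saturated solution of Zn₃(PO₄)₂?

5.3×10⁻⁷ M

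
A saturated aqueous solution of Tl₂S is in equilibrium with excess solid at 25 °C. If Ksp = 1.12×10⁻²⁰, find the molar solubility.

1.41×10⁻⁷ M

Tl₂S(s) ⇌ 2 Tl⁺(aq) + S²⁻(aq)
If s mol/L of Tl₂S dissolves, [Tl⁺] = 2s and [S²⁻] = s.
Ksp = [Tl⁺]^2[S²⁻] = (2s)^2 · s = 4s^3
4s^3 = 1.12×10⁻²⁰  ⇒  s^3 = 2.80×10⁻²¹
s = (2.80×10⁻²¹)^(1/3) = 1.41×10⁻⁷ M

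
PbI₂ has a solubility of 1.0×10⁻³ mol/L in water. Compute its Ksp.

Ksp = 4.0×10⁻⁹

PbI₂(s) ⇌ Pb²⁺(aq) + 2 I⁻(aq)
Call the molar solubility s, so that [Pb²⁺] = s and [I⁻] = 2s.
Ksp = [Pb²⁺][I⁻]^2 = s · (2s)^2 = 4s^3
Ksp = 4 × (1.0×10⁻³)^3 = 4.0×10⁻⁹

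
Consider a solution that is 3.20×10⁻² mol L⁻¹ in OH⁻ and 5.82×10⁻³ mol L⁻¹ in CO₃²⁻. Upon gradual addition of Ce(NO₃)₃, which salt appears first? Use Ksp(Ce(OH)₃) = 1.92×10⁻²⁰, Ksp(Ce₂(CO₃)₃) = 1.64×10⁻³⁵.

Ce(OH)₃

Precipitation begins when Q = Ksp.
For Ce(OH)₃: [Ce³⁺] = (Ksp/[OH⁻]^3) = 5.86×10⁻¹⁶ mol L⁻¹
For Ce₂(CO₃)₃: [Ce³⁺] = (Ksp/[CO₃²⁻]^3)^(1/2) = 9.12×10⁻¹⁵ mol L⁻¹
Since Ce(OH)₃ needs less Ce³⁺ to reach saturation, it precipitates first.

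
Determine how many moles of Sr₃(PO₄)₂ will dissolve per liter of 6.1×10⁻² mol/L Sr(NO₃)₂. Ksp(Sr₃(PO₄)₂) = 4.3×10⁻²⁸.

6.9×10⁻¹³ M

Sr₃(PO₄)₂(s) ⇌ 3 Sr²⁺(aq) + 2 PO₄³⁻(aq)
With Sr²⁺ already at 6.1×10⁻² mol/L and s small, take [Sr²⁺] ≈ 6.1×10⁻² mol/L and [PO₄³⁻] = 2s.
Ksp = [Sr²⁺]^3[PO₄³⁻]^2 = (6.1×10⁻²)^3(2s)^2
(2s)^2 = 4.3×10⁻²⁸ / (6.1×10⁻²)^3 = 1.9×10⁻²⁴
s = 6.9×10⁻¹³ mol/L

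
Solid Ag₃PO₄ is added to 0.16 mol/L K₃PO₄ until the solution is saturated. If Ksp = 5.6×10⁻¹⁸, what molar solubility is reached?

1.1×10⁻⁶ M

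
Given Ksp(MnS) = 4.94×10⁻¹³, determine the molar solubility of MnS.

7.03×10⁻⁷ M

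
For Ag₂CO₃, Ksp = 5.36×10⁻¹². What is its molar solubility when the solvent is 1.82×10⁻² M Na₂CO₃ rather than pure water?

8.58×10⁻⁶ M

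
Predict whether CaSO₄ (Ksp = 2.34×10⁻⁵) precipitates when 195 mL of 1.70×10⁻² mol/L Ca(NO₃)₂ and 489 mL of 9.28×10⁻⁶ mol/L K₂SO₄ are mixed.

The combined volume is 684 mL.
[Ca²⁺] = (1.70×10⁻²)(195)/684 = 4.85×10⁻³ mol/L
[SO₄²⁻] = (9.28×10⁻⁶)(489)/684 = 6.63×10⁻⁶ mol/L
Q = [Ca²⁺][SO₄²⁻] = 3.22×10⁻⁸
Q < Ksp (3.22×10⁻⁸ vs 2.34×10⁻⁵); the solution remains unsaturated and no precipitate forms.

No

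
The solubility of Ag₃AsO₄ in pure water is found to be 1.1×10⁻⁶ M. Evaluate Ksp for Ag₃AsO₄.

Ksp = 4.0×10⁻²³

Ag₃AsO₄(s) ⇌ 3 Ag⁺(aq) + AsO₄³⁻(aq)
For each mole of Ag₃AsO₄ that dissolves per liter, [Ag⁺] = 3s and [AsO₄³⁻] = s; let s denote this solubility.
Ksp = [Ag⁺]^3[AsO₄³⁻] = (3s)^3 · s = 27s^4
Ksp = 27 × (1.1×10⁻⁶)^4 = 4.0×10⁻²³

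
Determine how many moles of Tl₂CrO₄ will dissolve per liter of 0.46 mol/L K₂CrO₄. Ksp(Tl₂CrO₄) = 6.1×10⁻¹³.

5.8×10⁻⁷ M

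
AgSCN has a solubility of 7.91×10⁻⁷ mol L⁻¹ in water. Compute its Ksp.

AgSCN(s) ⇌ Ag⁺(aq) + SCN⁻(aq)
If s mol/L of AgSCN dissolves, [Ag⁺] = s and [SCN⁻] = s.
Ksp = [Ag⁺][SCN⁻] = s · s = s^2
Ksp = (7.91×10⁻⁷)^2 = 6.26×10⁻¹³

Ksp = 6.26×10⁻¹³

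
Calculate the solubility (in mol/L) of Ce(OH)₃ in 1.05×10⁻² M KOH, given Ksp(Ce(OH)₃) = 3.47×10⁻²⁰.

Ce(OH)₃(s) ⇌ Ce³⁺(aq) + 3 OH⁻(aq)
The solution already contains OH⁻ at 1.05×10⁻² M. Let s be the molar solubility of Ce(OH)₃.
[OH⁻] ≈ 1.05×10⁻² M (common ion dominates); [Ce³⁺] = s.
Ksp = [Ce³⁺][OH⁻]^3 = s(1.05×10⁻²)^3
s = 3.47×10⁻²⁰ / (1.05×10⁻²)^3 = 3.00×10⁻¹⁴
s = 3.00×10⁻¹⁴ M

3.00×10⁻¹⁴ M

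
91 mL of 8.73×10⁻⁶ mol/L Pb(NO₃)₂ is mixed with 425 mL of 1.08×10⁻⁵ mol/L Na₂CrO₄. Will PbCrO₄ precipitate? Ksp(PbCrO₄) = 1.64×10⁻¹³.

The combined volume is 516 mL.
[Pb²⁺] = (8.73×10⁻⁶)(91)/516 = 1.54×10⁻⁶ mol/L
[CrO₄²⁻] = (1.08×10⁻⁵)(425)/516 = 8.90×10⁻⁶ mol/L
Q = [Pb²⁺][CrO₄²⁻] = 1.37×10⁻¹¹
Q = 1.37×10⁻¹¹ > Ksp = 1.64×10⁻¹³, so the solution is supersaturated and PbCrO₄ precipitates.

Yes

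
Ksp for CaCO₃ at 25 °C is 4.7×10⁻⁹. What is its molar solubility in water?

6.9×10⁻⁵ M

CaCO₃(s) ⇌ Ca²⁺(aq) + CO₃²⁻(aq)
For each mole of CaCO₃ that dissolves per liter, [Ca²⁺] = s and [CO₃²⁻] = s; let s denote this solubility.
Ksp = [Ca²⁺][CO₃²⁻] = s · s = s^2
s^2 = 4.7×10⁻⁹
s = (4.7×10⁻⁹)^(1/2) = 6.9×10⁻⁵ M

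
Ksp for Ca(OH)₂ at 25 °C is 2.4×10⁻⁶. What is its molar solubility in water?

8.4×10⁻³ M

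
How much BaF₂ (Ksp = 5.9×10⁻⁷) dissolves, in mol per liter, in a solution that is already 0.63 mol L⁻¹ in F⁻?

BaF₂(s) ⇌ Ba²⁺(aq) + 2 F⁻(aq)
With F⁻ already at 0.63 mol L⁻¹ and s small, take [F⁻] ≈ 0.63 mol L⁻¹ and [Ba²⁺] = s.
Ksp = [Ba²⁺][F⁻]^2 = s(0.63)^2
s = 5.9×10⁻⁷ / (0.63)^2 = 1.5×10⁻⁶
s = 1.5×10⁻⁶ mol L⁻¹

1.5×10⁻⁶ M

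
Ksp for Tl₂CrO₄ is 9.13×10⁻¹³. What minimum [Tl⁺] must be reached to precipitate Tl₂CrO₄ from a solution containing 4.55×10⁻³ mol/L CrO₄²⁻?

1.42×10⁻⁵ M

The threshold for precipitation is Q = Ksp.
Tl₂CrO₄(s) ⇌ 2 Tl⁺(aq) + CrO₄²⁻(aq)
Ksp = [Tl⁺]^2[CrO₄²⁻] = [Tl⁺]^2(4.55×10⁻³)
[Tl⁺]^2 = 9.13×10⁻¹³ / (4.55×10⁻³) = 2.01×10⁻¹⁰
[Tl⁺] = 1.42×10⁻⁵ mol/L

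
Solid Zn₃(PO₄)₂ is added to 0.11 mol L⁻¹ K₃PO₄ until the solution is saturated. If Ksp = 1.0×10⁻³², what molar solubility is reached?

3.1×10⁻¹¹ M

Zn₃(PO₄)₂(s) ⇌ 3 Zn²⁺(aq) + 2 PO₄³⁻(aq)
Let s be the solubility of Zn₃(PO₄)₂ here. The common ion gives [PO₄³⁻] ≈ 0.11 mol L⁻¹, and [Zn²⁺] = 3s.
Ksp = [Zn²⁺]^3[PO₄³⁻]^2 = (3s)^3(0.11)^2
(3s)^3 = 1.0×10⁻³² / (0.11)^2 = 8.3×10⁻³¹
s = 3.1×10⁻¹¹ mol L⁻¹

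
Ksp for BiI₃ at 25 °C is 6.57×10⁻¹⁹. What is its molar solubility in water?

BiI₃(s) ⇌ Bi³⁺(aq) + 3 I⁻(aq)
If s mol/L of BiI₃ dissolves, [Bi³⁺] = s and [I⁻] = 3s.
Ksp = [Bi³⁺][I⁻]^3 = s · (3s)^3 = 27s^4
27s^4 = 6.57×10⁻¹⁹  ⇒  s^4 = 2.43×10⁻²⁰
s = (2.43×10⁻²⁰)^(1/4) = 1.25×10⁻⁵ mol/L

1.25×10⁻⁵ M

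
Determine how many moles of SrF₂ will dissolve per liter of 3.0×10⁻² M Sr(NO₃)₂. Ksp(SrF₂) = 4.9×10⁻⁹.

SrF₂(s) ⇌ Sr²⁺(aq) + 2 F⁻(aq)
Sr²⁺ is already present at 3.0×10⁻² M. If s mol/L of SrF₂ dissolves, [F⁻] = 2s while [Sr²⁺] ≈ 3.0×10⁻² M.
Ksp = [Sr²⁺][F⁻]^2 = (3.0×10⁻²)(2s)^2
(2s)^2 = 4.9×10⁻⁹ / (3.0×10⁻²) = 1.6×10⁻⁷
s = 2.0×10⁻⁴ M

2.0×10⁻⁴ M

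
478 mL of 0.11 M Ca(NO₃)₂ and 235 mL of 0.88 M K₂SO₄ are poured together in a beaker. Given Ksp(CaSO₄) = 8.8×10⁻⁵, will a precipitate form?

The combined volume is 713 mL.
[Ca²⁺] = (0.11)(478)/713 = 7.4×10⁻² M
[SO₄²⁻] = (0.88)(235)/713 = 0.29 M
Q = [Ca²⁺][SO₄²⁻] = 2.1×10⁻²
Q = 2.1×10⁻² > Ksp = 8.8×10⁻⁵, so the solution is supersaturated and CaSO₄ precipitates.

Yes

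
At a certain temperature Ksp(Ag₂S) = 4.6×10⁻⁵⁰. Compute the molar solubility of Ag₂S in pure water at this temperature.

Ag₂S(s) ⇌ 2 Ag⁺(aq) + S²⁻(aq)
Let s be the molar solubility. Then [Ag⁺] = 2s and [S²⁻] = s.
Ksp = [Ag⁺]^2[S²⁻] = (2s)^2 · s = 4s^3
4s^3 = 4.6×10⁻⁵⁰  ⇒  s^3 = 1.2×10⁻⁵⁰
Taking the 3rd root, s = 2.3×10⁻¹⁷ M.

2.3×10⁻¹⁷ M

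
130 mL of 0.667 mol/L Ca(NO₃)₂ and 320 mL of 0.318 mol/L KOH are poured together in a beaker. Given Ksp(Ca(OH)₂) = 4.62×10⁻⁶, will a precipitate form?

Yes

After mixing, V = 130 mL + 320 mL = 450 mL.
[Ca²⁺] = (0.667)(130)/450 = 0.193 mol/L
[OH⁻] = (0.318)(320)/450 = 0.226 mol/L
Q = [Ca²⁺][OH⁻]^2 = 9.85×10⁻³
Because Q > Ksp (9.85×10⁻³ vs 4.62×10⁻⁶), a precipitate of Ca(OH)₂ forms.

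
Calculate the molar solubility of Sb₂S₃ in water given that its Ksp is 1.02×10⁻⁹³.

Sb₂S₃(s) ⇌ 2 Sb³⁺(aq) + 3 S²⁻(aq)
If s mol/L of Sb₂S₃ dissolves, [Sb³⁺] = 2s and [S²⁻] = 3s.
Ksp = [Sb³⁺]^2[S²⁻]^3 = (2s)^2 · (3s)^3 = 108s^5
108s^5 = 1.02×10⁻⁹³  ⇒  s^5 = 9.44×10⁻⁹⁶
Taking the 5th root, s = 9.89×10⁻²⁰ mol L⁻¹.

9.89×10⁻²⁰ M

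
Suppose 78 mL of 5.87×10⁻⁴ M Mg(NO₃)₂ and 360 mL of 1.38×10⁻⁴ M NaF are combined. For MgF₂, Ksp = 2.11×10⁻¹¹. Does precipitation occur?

No

Total volume after mixing = 78 + 360 = 438 mL.
[Mg²⁺] = (5.87×10⁻⁴)(78)/438 = 1.05×10⁻⁴ M
[F⁻] = (1.38×10⁻⁴)(360)/438 = 1.13×10⁻⁴ M
Q = [Mg²⁺][F⁻]^2 = 1.34×10⁻¹²
Q = 1.34×10⁻¹² < Ksp = 2.11×10⁻¹¹, so the solution is unsaturated and no precipitate forms.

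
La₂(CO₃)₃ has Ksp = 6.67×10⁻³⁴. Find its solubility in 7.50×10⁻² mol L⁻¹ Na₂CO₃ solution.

La₂(CO₃)₃(s) ⇌ 2 La³⁺(aq) + 3 CO₃²⁻(aq)
With CO₃²⁻ already at 7.50×10⁻² mol L⁻¹ and s small, take [CO₃²⁻] ≈ 7.50×10⁻² mol L⁻¹ and [La³⁺] = 2s.
Ksp = [La³⁺]^2[CO₃²⁻]^3 = (2s)^2(7.50×10⁻²)^3
(2s)^2 = 6.67×10⁻³⁴ / (7.50×10⁻²)^3 = 1.58×10⁻³⁰
s = 6.29×10⁻¹⁶ mol L⁻¹

6.29×10⁻¹⁶ M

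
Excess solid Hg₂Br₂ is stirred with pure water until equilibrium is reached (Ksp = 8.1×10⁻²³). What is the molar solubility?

2.7×10⁻⁸ M

Hg₂Br₂(s) ⇌ Hg₂²⁺(aq) + 2 Br⁻(aq)
If s mol/L of Hg₂Br₂ dissolves, [Hg₂²⁺] = s and [Br⁻] = 2s.
Ksp = [Hg₂²⁺][Br⁻]^2 = s · (2s)^2 = 4s^3
4s^3 = 8.1×10⁻²³  ⇒  s^3 = 2.0×10⁻²³
s = (2.0×10⁻²³)^(1/3) = 2.7×10⁻⁸ mol/L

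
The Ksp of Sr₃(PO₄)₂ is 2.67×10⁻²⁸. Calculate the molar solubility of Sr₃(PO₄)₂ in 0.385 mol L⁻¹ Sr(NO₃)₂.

3.42×10⁻¹⁴ M

Sr₃(PO₄)₂(s) ⇌ 3 Sr²⁺(aq) + 2 PO₄³⁻(aq)
Sr²⁺ is already present at 0.385 mol L⁻¹. If s mol/L of Sr₃(PO₄)₂ dissolves, [PO₄³⁻] = 2s while [Sr²⁺] ≈ 0.385 mol L⁻¹.
Ksp = [Sr²⁺]^3[PO₄³⁻]^2 = (0.385)^3(2s)^2
(2s)^2 = 2.67×10⁻²⁸ / (0.385)^3 = 4.68×10⁻²⁷
s = 3.42×10⁻¹⁴ mol L⁻¹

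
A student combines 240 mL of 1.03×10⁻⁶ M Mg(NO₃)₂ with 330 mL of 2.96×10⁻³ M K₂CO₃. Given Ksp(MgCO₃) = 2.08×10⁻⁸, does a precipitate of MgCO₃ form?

No

The combined volume is 570 mL.
[Mg²⁺] = (1.03×10⁻⁶)(240)/570 = 4.34×10⁻⁷ M
[CO₃²⁻] = (2.96×10⁻³)(330)/570 = 1.71×10⁻³ M
Q = [Mg²⁺][CO₃²⁻] = 7.43×10⁻¹⁰
Q < Ksp (7.43×10⁻¹⁰ vs 2.08×10⁻⁸); the solution remains unsaturated and no precipitate forms.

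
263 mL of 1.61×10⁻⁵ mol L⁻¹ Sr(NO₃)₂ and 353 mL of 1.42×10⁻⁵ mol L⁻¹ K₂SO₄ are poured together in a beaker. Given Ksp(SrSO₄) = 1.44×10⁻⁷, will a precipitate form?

After mixing, V = 263 mL + 353 mL = 616 mL.
[Sr²⁺] = (1.61×10⁻⁵)(263)/616 = 6.87×10⁻⁶ mol L⁻¹
[SO₄²⁻] = (1.42×10⁻⁵)(353)/616 = 8.14×10⁻⁶ mol L⁻¹
Q = [Sr²⁺][SO₄²⁻] = 5.59×10⁻¹¹
Since Q (5.59×10⁻¹¹) is less than Ksp (1.44×10⁻⁷), no SrSO₄ precipitates.

No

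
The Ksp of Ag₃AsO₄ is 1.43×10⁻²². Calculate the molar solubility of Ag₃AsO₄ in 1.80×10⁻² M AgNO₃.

Ag₃AsO₄(s) ⇌ 3 Ag⁺(aq) + AsO₄³⁻(aq)
Ag⁺ is already present at 1.80×10⁻² M. If s mol/L of Ag₃AsO₄ dissolves, [AsO₄³⁻] = s while [Ag⁺] ≈ 1.80×10⁻² M.
Ksp = [Ag⁺]^3[AsO₄³⁻] = (1.80×10⁻²)^3s
s = 1.43×10⁻²² / (1.80×10⁻²)^3 = 2.45×10⁻¹⁷
s = 2.45×10⁻¹⁷ M

2.45×10⁻¹⁷ M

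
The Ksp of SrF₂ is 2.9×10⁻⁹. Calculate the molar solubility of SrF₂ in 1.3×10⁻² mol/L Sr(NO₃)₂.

SrF₂(s) ⇌ Sr²⁺(aq) + 2 F⁻(aq)
The solution already contains Sr²⁺ at 1.3×10⁻² mol/L. Let s be the molar solubility of SrF₂.
[Sr²⁺] ≈ 1.3×10⁻² mol/L (common ion dominates); [F⁻] = 2s.
Ksp = [Sr²⁺][F⁻]^2 = (1.3×10⁻²)(2s)^2
(2s)^2 = 2.9×10⁻⁹ / (1.3×10⁻²) = 2.2×10⁻⁷
s = 2.4×10⁻⁴ mol/L

2.4×10⁻⁴ M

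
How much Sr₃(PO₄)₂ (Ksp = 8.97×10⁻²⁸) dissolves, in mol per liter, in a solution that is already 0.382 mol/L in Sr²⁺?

6.34×10⁻¹⁴ M

Sr₃(PO₄)₂(s) ⇌ 3 Sr²⁺(aq) + 2 PO₄³⁻(aq)
Sr²⁺ is already present at 0.382 mol/L. If s mol/L of Sr₃(PO₄)₂ dissolves, [PO₄³⁻] = 2s while [Sr²⁺] ≈ 0.382 mol/L.
Ksp = [Sr²⁺]^3[PO₄³⁻]^2 = (0.382)^3(2s)^2
(2s)^2 = 8.97×10⁻²⁸ / (0.382)^3 = 1.61×10⁻²⁶
s = 6.34×10⁻¹⁴ mol/L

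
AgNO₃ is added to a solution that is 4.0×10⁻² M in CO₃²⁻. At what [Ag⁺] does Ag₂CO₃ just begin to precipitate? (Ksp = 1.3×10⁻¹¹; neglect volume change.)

1.8×10⁻⁵ M

A salt starts to precipitate once the ion product Q reaches its Ksp.
Ag₂CO₃(s) ⇌ 2 Ag⁺(aq) + CO₃²⁻(aq)
Ksp = [Ag⁺]^2[CO₃²⁻] = [Ag⁺]^2(4.0×10⁻²)
[Ag⁺]^2 = 1.3×10⁻¹¹ / (4.0×10⁻²) = 3.3×10⁻¹⁰
[Ag⁺] = 1.8×10⁻⁵ M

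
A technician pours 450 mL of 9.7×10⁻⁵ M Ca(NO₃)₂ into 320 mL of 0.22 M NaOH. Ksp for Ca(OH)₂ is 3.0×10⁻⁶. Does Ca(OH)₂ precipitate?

After mixing, V = 450 mL + 320 mL = 770 mL.
[Ca²⁺] = (9.7×10⁻⁵)(450)/770 = 5.7×10⁻⁵ M
[OH⁻] = (0.22)(320)/770 = 9.1×10⁻² M
Q = [Ca²⁺][OH⁻]^2 = 4.7×10⁻⁷
Q < Ksp (4.7×10⁻⁷ vs 3.0×10⁻⁶); the solution remains unsaturated and no precipitate forms.

No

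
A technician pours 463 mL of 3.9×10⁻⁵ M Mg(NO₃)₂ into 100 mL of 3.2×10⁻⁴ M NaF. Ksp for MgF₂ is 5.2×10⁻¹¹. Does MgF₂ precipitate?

No

Total volume after mixing = 463 + 100 = 563 mL.
[Mg²⁺] = (3.9×10⁻⁵)(463)/563 = 3.2×10⁻⁵ M
[F⁻] = (3.2×10⁻⁴)(100)/563 = 5.7×10⁻⁵ M
Q = [Mg²⁺][F⁻]^2 = 1.0×10⁻¹³
Q < Ksp (1.0×10⁻¹³ vs 5.2×10⁻¹¹); the solution remains unsaturated and no precipitate forms.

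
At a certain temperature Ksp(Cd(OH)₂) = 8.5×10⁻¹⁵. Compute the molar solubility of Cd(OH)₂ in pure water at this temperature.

1.3×10⁻⁵ M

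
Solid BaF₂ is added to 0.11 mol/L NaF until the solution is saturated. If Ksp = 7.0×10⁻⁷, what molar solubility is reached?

BaF₂(s) ⇌ Ba²⁺(aq) + 2 F⁻(aq)
The solution already contains F⁻ at 0.11 mol/L. Let s be the molar solubility of BaF₂.
[F⁻] ≈ 0.11 mol/L (common ion dominates); [Ba²⁺] = s.
Ksp = [Ba²⁺][F⁻]^2 = s(0.11)^2
s = 7.0×10⁻⁷ / (0.11)^2 = 5.8×10⁻⁵
s = 5.8×10⁻⁵ mol/L

5.8×10⁻⁵ M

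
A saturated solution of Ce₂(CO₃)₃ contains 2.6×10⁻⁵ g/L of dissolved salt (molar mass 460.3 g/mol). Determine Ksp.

s = (2.6×10⁻⁵ g L⁻¹)/(460.3 g mol⁻¹) = 5.648×10⁻⁸ M
Ce₂(CO₃)₃(s) ⇌ 2 Ce³⁺(aq) + 3 CO₃²⁻(aq)
Let s be the molar solubility. Then [Ce³⁺] = 2s and [CO₃²⁻] = 3s.
Ksp = [Ce³⁺]^2[CO₃²⁻]^3 = (2s)^2 · (3s)^3 = 108s^5
Ksp = 108 × (5.648×10⁻⁸)^5 = 6.2×10⁻³⁵

Ksp = 6.2×10⁻³⁵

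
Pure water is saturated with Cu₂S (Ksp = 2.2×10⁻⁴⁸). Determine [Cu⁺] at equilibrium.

Cu₂S(s) ⇌ 2 Cu⁺(aq) + S²⁻(aq)
Call the molar solubility s, so that [Cu⁺] = 2s and [S²⁻] = s.
Ksp = [Cu⁺]^2[S²⁻] = (2s)^2 · s = 4s^3 = 2.2×10⁻⁴⁸
s = 8.2×10⁻¹⁷ mol/L
[Cu⁺] = 2s = 1.6×10⁻¹⁶ mol/L

1.6×10⁻¹⁶ M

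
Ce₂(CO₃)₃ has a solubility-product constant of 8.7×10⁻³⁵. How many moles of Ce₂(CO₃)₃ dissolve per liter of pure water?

Ce₂(CO₃)₃(s) ⇌ 2 Ce³⁺(aq) + 3 CO₃²⁻(aq)
Call the molar solubility s, so that [Ce³⁺] = 2s and [CO₃²⁻] = 3s.
Ksp = [Ce³⁺]^2[CO₃²⁻]^3 = (2s)^2 · (3s)^3 = 108s^5
108s^5 = 8.7×10⁻³⁵  ⇒  s^5 = 8.1×10⁻³⁷
s = (8.1×10⁻³⁷)^(1/5) = 6.0×10⁻⁸ mol L⁻¹

6.0×10⁻⁸ M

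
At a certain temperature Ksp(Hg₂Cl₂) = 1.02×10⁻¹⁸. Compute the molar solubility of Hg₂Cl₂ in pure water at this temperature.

Hg₂Cl₂(s) ⇌ Hg₂²⁺(aq) + 2 Cl⁻(aq)
For each mole of Hg₂Cl₂ that dissolves per liter, [Hg₂²⁺] = s and [Cl⁻] = 2s; let s denote this solubility.
Ksp = [Hg₂²⁺][Cl⁻]^2 = s · (2s)^2 = 4s^3
4s^3 = 1.02×10⁻¹⁸  ⇒  s^3 = 2.55×10⁻¹⁹
Taking the 3rd root, s = 6.34×10⁻⁷ mol L⁻¹.

6.34×10⁻⁷ M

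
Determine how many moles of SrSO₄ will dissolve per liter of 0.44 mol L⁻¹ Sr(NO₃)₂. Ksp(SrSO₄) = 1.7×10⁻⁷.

3.9×10⁻⁷ M

SrSO₄(s) ⇌ Sr²⁺(aq) + SO₄²⁻(aq)
The solution already contains Sr²⁺ at 0.44 mol L⁻¹. Let s be the molar solubility of SrSO₄.
[Sr²⁺] ≈ 0.44 mol L⁻¹ (common ion dominates); [SO₄²⁻] = s.
Ksp = [Sr²⁺][SO₄²⁻] = (0.44)s
s = 1.7×10⁻⁷ / (0.44) = 3.9×10⁻⁷
s = 3.9×10⁻⁷ mol L⁻¹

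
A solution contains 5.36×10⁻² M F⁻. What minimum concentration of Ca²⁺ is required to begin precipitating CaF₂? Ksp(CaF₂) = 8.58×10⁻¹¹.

2.99×10⁻⁸ M

A salt starts to precipitate once the ion product Q reaches its Ksp.
CaF₂(s) ⇌ Ca²⁺(aq) + 2 F⁻(aq)
Ksp = [Ca²⁺][F⁻]^2 = [Ca²⁺](5.36×10⁻²)^2
[Ca²⁺] = 8.58×10⁻¹¹ / (5.36×10⁻²)^2 = 2.99×10⁻⁸
[Ca²⁺] = 2.99×10⁻⁸ M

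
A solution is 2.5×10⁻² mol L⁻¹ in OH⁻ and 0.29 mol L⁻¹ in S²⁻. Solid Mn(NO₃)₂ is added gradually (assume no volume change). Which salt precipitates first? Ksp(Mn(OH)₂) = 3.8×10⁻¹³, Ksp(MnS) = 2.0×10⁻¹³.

MnS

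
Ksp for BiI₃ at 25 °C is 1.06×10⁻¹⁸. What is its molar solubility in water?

1.41×10⁻⁵ M

BiI₃(s) ⇌ Bi³⁺(aq) + 3 I⁻(aq)
If s mol/L of BiI₃ dissolves, [Bi³⁺] = s and [I⁻] = 3s.
Ksp = [Bi³⁺][I⁻]^3 = s · (3s)^3 = 27s^4
27s^4 = 1.06×10⁻¹⁸  ⇒  s^4 = 3.93×10⁻²⁰
s = 1.41×10⁻⁵ mol/L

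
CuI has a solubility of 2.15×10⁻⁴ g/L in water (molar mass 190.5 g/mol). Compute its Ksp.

Molar solubility s = (2.15×10⁻⁴ g/L) / (190.5 g/mol) = 1.1286×10⁻⁶ mol/L
CuI(s) ⇌ Cu⁺(aq) + I⁻(aq)
Call the molar solubility s, so that [Cu⁺] = s and [I⁻] = s.
Ksp = [Cu⁺][I⁻] = s · s = s^2
Ksp = (1.1286×10⁻⁶)^2 = 1.27×10⁻¹²

Ksp = 1.27×10⁻¹²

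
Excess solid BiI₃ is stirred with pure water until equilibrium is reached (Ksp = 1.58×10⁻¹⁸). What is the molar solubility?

1.56×10⁻⁵ M

BiI₃(s) ⇌ Bi³⁺(aq) + 3 I⁻(aq)
For each mole of BiI₃ that dissolves per liter, [Bi³⁺] = s and [I⁻] = 3s; let s denote this solubility.
Ksp = [Bi³⁺][I⁻]^3 = s · (3s)^3 = 27s^4
27s^4 = 1.58×10⁻¹⁸  ⇒  s^4 = 5.85×10⁻²⁰
Taking the 4th root, s = 1.56×10⁻⁵ M.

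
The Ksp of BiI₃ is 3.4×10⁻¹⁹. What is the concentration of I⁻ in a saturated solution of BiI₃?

BiI₃(s) ⇌ Bi³⁺(aq) + 3 I⁻(aq)
If s mol/L of BiI₃ dissolves, [Bi³⁺] = s and [I⁻] = 3s.
Ksp = [Bi³⁺][I⁻]^3 = s · (3s)^3 = 27s^4 = 3.4×10⁻¹⁹
s = 1.1×10⁻⁵ M
[I⁻] = 3s = 3.2×10⁻⁵ M

3.2×10⁻⁵ M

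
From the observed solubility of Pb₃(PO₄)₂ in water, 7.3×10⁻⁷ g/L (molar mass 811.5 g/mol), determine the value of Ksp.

Convert to molarity: s = 7.3×10⁻⁷ / 811.5 = 8.996×10⁻¹⁰ mol/L
Pb₃(PO₄)₂(s) ⇌ 3 Pb²⁺(aq) + 2 PO₄³⁻(aq)
Let s be the molar solubility. Then [Pb²⁺] = 3s and [PO₄³⁻] = 2s.
Ksp = [Pb²⁺]^3[PO₄³⁻]^2 = (3s)^3 · (2s)^2 = 108s^5
Ksp = 108 × (8.996×10⁻¹⁰)^5 = 6.4×10⁻⁴⁴

Ksp = 6.4×10⁻⁴⁴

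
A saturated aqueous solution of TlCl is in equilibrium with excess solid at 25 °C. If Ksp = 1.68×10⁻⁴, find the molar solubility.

TlCl(s) ⇌ Tl⁺(aq) + Cl⁻(aq)
With molar solubility s: [Tl⁺] = s, [Cl⁻] = s.
Ksp = [Tl⁺][Cl⁻] = s · s = s^2
s^2 = 1.68×10⁻⁴
Taking the 2nd root, s = 1.30×10⁻² mol L⁻¹.

1.30×10⁻² M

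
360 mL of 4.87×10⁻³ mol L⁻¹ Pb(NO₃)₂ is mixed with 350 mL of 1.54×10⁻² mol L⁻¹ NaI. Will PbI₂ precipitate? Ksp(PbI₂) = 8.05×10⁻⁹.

After mixing, V = 360 mL + 350 mL = 710 mL.
[Pb²⁺] = (4.87×10⁻³)(360)/710 = 2.47×10⁻³ mol L⁻¹
[I⁻] = (1.54×10⁻²)(350)/710 = 7.59×10⁻³ mol L⁻¹
Q = [Pb²⁺][I⁻]^2 = 1.42×10⁻⁷
Because Q > Ksp (1.42×10⁻⁷ vs 8.05×10⁻⁹), a precipitate of PbI₂ forms.

Yes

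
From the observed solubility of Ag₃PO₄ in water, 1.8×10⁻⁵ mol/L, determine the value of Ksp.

Ag₃PO₄(s) ⇌ 3 Ag⁺(aq) + PO₄³⁻(aq)
Let s be the molar solubility. Then [Ag⁺] = 3s and [PO₄³⁻] = s.
Ksp = [Ag⁺]^3[PO₄³⁻] = (3s)^3 · s = 27s^4
Ksp = 27 × (1.8×10⁻⁵)^4 = 2.8×10⁻¹⁸

Ksp = 2.8×10⁻¹⁸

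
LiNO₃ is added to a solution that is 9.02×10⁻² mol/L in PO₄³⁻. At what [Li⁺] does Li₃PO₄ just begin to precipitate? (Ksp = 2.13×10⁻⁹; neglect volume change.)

2.87×10⁻³ M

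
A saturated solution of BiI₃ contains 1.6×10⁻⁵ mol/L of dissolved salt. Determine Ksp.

Ksp = 1.8×10⁻¹⁸

BiI₃(s) ⇌ Bi³⁺(aq) + 3 I⁻(aq)
For each mole of BiI₃ that dissolves per liter, [Bi³⁺] = s and [I⁻] = 3s; let s denote this solubility.
Ksp = [Bi³⁺][I⁻]^3 = s · (3s)^3 = 27s^4
Ksp = 27 × (1.6×10⁻⁵)^4 = 1.8×10⁻¹⁸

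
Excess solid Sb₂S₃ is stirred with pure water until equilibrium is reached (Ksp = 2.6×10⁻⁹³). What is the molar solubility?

1.2×10⁻¹⁹ M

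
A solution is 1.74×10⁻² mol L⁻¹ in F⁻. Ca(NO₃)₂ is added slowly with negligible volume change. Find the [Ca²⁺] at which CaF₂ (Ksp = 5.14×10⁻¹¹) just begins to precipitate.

A salt starts to precipitate once the ion product Q reaches its Ksp.
CaF₂(s) ⇌ Ca²⁺(aq) + 2 F⁻(aq)
Ksp = [Ca²⁺][F⁻]^2 = [Ca²⁺](1.74×10⁻²)^2
[Ca²⁺] = 5.14×10⁻¹¹ / (1.74×10⁻²)^2 = 1.70×10⁻⁷
[Ca²⁺] = 1.70×10⁻⁷ mol L⁻¹

1.70×10⁻⁷ M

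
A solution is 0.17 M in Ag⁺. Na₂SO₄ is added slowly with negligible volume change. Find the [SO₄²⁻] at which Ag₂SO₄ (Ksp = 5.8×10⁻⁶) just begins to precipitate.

2.0×10⁻⁴ M

Each salt precipitates once Q = Ksp for that salt.
Ag₂SO₄(s) ⇌ 2 Ag⁺(aq) + SO₄²⁻(aq)
Ksp = [Ag⁺]^2[SO₄²⁻] = [SO₄²⁻](0.17)^2
[SO₄²⁻] = 5.8×10⁻⁶ / (0.17)^2 = 2.0×10⁻⁴
[SO₄²⁻] = 2.0×10⁻⁴ M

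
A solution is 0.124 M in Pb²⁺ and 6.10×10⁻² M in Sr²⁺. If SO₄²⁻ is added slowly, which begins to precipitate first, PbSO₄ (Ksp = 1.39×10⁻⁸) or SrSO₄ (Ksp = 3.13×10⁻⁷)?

PbSO₄

Precipitation of each salt begins when its ion product equals Ksp.
For PbSO₄: [SO₄²⁻] = (Ksp/[Pb²⁺]) = 1.12×10⁻⁷ M
For SrSO₄: [SO₄²⁻] = (Ksp/[Sr²⁺]) = 5.13×10⁻⁶ M
The smaller threshold [SO₄²⁻] is reached first, so PbSO₄ precipitates first.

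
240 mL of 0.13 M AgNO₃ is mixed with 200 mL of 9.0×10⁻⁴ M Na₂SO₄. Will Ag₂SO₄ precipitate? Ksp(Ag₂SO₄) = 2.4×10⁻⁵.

After mixing, V = 240 mL + 200 mL = 440 mL.
[Ag⁺] = (0.13)(240)/440 = 7.1×10⁻² M
[SO₄²⁻] = (9.0×10⁻⁴)(200)/440 = 4.1×10⁻⁴ M
Q = [Ag⁺]^2[SO₄²⁻] = 2.1×10⁻⁶
Q < Ksp (2.1×10⁻⁶ vs 2.4×10⁻⁵); the solution remains unsaturated and no precipitate forms.

No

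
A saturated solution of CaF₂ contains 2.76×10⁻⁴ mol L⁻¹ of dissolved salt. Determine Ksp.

CaF₂(s) ⇌ Ca²⁺(aq) + 2 F⁻(aq)
Let s be the molar solubility. Then [Ca²⁺] = s and [F⁻] = 2s.
Ksp = [Ca²⁺][F⁻]^2 = s · (2s)^2 = 4s^3
Ksp = 4 × (2.76×10⁻⁴)^3 = 8.41×10⁻¹¹

Ksp = 8.41×10⁻¹¹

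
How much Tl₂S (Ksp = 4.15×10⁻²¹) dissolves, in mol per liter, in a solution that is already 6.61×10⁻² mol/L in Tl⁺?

Tl₂S(s) ⇌ 2 Tl⁺(aq) + S²⁻(aq)
Tl⁺ is already present at 6.61×10⁻² mol/L. If s mol/L of Tl₂S dissolves, [S²⁻] = s while [Tl⁺] ≈ 6.61×10⁻² mol/L.
Ksp = [Tl⁺]^2[S²⁻] = (6.61×10⁻²)^2s
s = 4.15×10⁻²¹ / (6.61×10⁻²)^2 = 9.50×10⁻¹⁹
s = 9.50×10⁻¹⁹ mol/L

9.50×10⁻¹⁹ M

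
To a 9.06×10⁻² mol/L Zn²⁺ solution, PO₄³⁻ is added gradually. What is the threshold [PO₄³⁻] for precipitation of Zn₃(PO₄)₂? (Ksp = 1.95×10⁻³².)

5.12×10⁻¹⁵ M

Precipitation of each salt begins when its ion product equals Ksp.
Zn₃(PO₄)₂(s) ⇌ 3 Zn²⁺(aq) + 2 PO₄³⁻(aq)
Ksp = [Zn²⁺]^3[PO₄³⁻]^2 = [PO₄³⁻]^2(9.06×10⁻²)^3
[PO₄³⁻]^2 = 1.95×10⁻³² / (9.06×10⁻²)^3 = 2.62×10⁻²⁹
[PO₄³⁻] = 5.12×10⁻¹⁵ mol/L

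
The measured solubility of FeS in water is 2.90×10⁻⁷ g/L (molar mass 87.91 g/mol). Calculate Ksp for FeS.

Convert to molarity: s = 2.90×10⁻⁷ / 87.91 = 3.2988×10⁻⁹ mol/L
FeS(s) ⇌ Fe²⁺(aq) + S²⁻(aq)
Call the molar solubility s, so that [Fe²⁺] = s and [S²⁻] = s.
Ksp = [Fe²⁺][S²⁻] = s · s = s^2
Ksp = (3.2988×10⁻⁹)^2 = 1.09×10⁻¹⁷

Ksp = 1.09×10⁻¹⁷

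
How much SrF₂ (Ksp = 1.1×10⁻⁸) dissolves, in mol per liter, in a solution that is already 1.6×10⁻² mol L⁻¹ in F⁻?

SrF₂(s) ⇌ Sr²⁺(aq) + 2 F⁻(aq)
Let s be the solubility of SrF₂ here. The common ion gives [F⁻] ≈ 1.6×10⁻² mol L⁻¹, and [Sr²⁺] = s.
Ksp = [Sr²⁺][F⁻]^2 = s(1.6×10⁻²)^2
s = 1.1×10⁻⁸ / (1.6×10⁻²)^2 = 4.3×10⁻⁵
s = 4.3×10⁻⁵ mol L⁻¹

4.3×10⁻⁵ M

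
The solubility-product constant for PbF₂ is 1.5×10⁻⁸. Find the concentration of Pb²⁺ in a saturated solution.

PbF₂(s) ⇌ Pb²⁺(aq) + 2 F⁻(aq)
With molar solubility s: [Pb²⁺] = s, [F⁻] = 2s.
Ksp = [Pb²⁺][F⁻]^2 = s · (2s)^2 = 4s^3 = 1.5×10⁻⁸
s = 1.6×10⁻³ mol L⁻¹
[Pb²⁺] = s = 1.6×10⁻³ mol L⁻¹

1.6×10⁻³ M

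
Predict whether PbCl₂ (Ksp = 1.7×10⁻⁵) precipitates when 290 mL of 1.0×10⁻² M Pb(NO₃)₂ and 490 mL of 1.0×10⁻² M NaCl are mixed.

No

After mixing, V = 290 mL + 490 mL = 780 mL.
[Pb²⁺] = (1.0×10⁻²)(290)/780 = 3.7×10⁻³ M
[Cl⁻] = (1.0×10⁻²)(490)/780 = 6.3×10⁻³ M
Q = [Pb²⁺][Cl⁻]^2 = 1.5×10⁻⁷
Q = 1.5×10⁻⁷ < Ksp = 1.7×10⁻⁵, so the solution is unsaturated and no precipitate forms.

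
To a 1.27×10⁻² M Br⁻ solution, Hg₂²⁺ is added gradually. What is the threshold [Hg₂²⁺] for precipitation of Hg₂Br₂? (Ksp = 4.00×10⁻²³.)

The threshold for precipitation is Q = Ksp.
Hg₂Br₂(s) ⇌ Hg₂²⁺(aq) + 2 Br⁻(aq)
Ksp = [Hg₂²⁺][Br⁻]^2 = [Hg₂²⁺](1.27×10⁻²)^2
[Hg₂²⁺] = 4.00×10⁻²³ / (1.27×10⁻²)^2 = 2.48×10⁻¹⁹
[Hg₂²⁺] = 2.48×10⁻¹⁹ M

2.48×10⁻¹⁹ M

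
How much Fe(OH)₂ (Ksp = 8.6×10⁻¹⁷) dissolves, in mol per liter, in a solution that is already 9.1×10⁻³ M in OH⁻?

Fe(OH)₂(s) ⇌ Fe²⁺(aq) + 2 OH⁻(aq)
With OH⁻ already at 9.1×10⁻³ M and s small, take [OH⁻] ≈ 9.1×10⁻³ M and [Fe²⁺] = s.
Ksp = [Fe²⁺][OH⁻]^2 = s(9.1×10⁻³)^2
s = 8.6×10⁻¹⁷ / (9.1×10⁻³)^2 = 1.0×10⁻¹²
s = 1.0×10⁻¹² M

1.0×10⁻¹² M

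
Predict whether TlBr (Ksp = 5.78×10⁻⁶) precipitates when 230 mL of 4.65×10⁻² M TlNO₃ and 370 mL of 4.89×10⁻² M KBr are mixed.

Yes

After mixing, V = 230 mL + 370 mL = 600 mL.
[Tl⁺] = (4.65×10⁻²)(230)/600 = 1.78×10⁻² M
[Br⁻] = (4.89×10⁻²)(370)/600 = 3.02×10⁻² M
Q = [Tl⁺][Br⁻] = 5.38×10⁻⁴
Q = 5.38×10⁻⁴ > Ksp = 5.78×10⁻⁶, so the solution is supersaturated and TlBr precipitates.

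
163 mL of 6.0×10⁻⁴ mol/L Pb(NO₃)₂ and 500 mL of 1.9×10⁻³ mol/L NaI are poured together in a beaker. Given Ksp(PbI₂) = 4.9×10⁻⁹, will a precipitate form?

No

Total volume after mixing = 163 + 500 = 663 mL.
[Pb²⁺] = (6.0×10⁻⁴)(163)/663 = 1.5×10⁻⁴ mol/L
[I⁻] = (1.9×10⁻³)(500)/663 = 1.4×10⁻³ mol/L
Q = [Pb²⁺][I⁻]^2 = 3.0×10⁻¹⁰
Since Q (3.0×10⁻¹⁰) is less than Ksp (4.9×10⁻⁹), no PbI₂ precipitates.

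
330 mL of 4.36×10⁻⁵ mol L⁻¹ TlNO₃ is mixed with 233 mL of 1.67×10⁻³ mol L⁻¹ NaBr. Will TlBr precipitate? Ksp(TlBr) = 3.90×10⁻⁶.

No

Total volume after mixing = 330 + 233 = 563 mL.
[Tl⁺] = (4.36×10⁻⁵)(330)/563 = 2.56×10⁻⁵ mol L⁻¹
[Br⁻] = (1.67×10⁻³)(233)/563 = 6.91×10⁻⁴ mol L⁻¹
Q = [Tl⁺][Br⁻] = 1.77×10⁻⁸
Q = 1.77×10⁻⁸ < Ksp = 3.90×10⁻⁶, so the solution is unsaturated and no precipitate forms.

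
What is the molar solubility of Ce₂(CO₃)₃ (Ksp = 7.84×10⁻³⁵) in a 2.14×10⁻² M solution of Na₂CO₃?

1.41×10⁻¹⁵ M

Ce₂(CO₃)₃(s) ⇌ 2 Ce³⁺(aq) + 3 CO₃²⁻(aq)
With CO₃²⁻ already at 2.14×10⁻² M and s small, take [CO₃²⁻] ≈ 2.14×10⁻² M and [Ce³⁺] = 2s.
Ksp = [Ce³⁺]^2[CO₃²⁻]^3 = (2s)^2(2.14×10⁻²)^3
(2s)^2 = 7.84×10⁻³⁵ / (2.14×10⁻²)^3 = 8.00×10⁻³⁰
s = 1.41×10⁻¹⁵ M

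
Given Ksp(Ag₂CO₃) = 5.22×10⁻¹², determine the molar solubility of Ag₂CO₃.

1.09×10⁻⁴ M

Ag₂CO₃(s) ⇌ 2 Ag⁺(aq) + CO₃²⁻(aq)
For each mole of Ag₂CO₃ that dissolves per liter, [Ag⁺] = 2s and [CO₃²⁻] = s; let s denote this solubility.
Ksp = [Ag⁺]^2[CO₃²⁻] = (2s)^2 · s = 4s^3
4s^3 = 5.22×10⁻¹²  ⇒  s^3 = 1.31×10⁻¹²
Taking the 3rd root, s = 1.09×10⁻⁴ mol/L.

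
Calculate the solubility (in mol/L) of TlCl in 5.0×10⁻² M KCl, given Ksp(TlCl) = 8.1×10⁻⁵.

1.6×10⁻³ M

TlCl(s) ⇌ Tl⁺(aq) + Cl⁻(aq)
Cl⁻ is already present at 5.0×10⁻² M. If s mol/L of TlCl dissolves, [Tl⁺] = s while [Cl⁻] ≈ 5.0×10⁻² M.
Ksp = [Tl⁺][Cl⁻] = s(5.0×10⁻²)
s = 8.1×10⁻⁵ / (5.0×10⁻²) = 1.6×10⁻³
s = 1.6×10⁻³ M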